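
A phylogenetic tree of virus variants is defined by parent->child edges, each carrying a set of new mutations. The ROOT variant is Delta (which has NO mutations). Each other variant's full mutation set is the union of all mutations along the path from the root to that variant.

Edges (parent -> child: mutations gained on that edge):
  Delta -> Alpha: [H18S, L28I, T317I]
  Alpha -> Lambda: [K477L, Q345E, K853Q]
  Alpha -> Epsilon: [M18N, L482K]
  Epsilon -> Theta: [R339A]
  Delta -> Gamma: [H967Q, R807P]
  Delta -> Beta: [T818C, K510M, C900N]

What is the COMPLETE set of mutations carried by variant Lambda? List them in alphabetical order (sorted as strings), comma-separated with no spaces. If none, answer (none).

At Delta: gained [] -> total []
At Alpha: gained ['H18S', 'L28I', 'T317I'] -> total ['H18S', 'L28I', 'T317I']
At Lambda: gained ['K477L', 'Q345E', 'K853Q'] -> total ['H18S', 'K477L', 'K853Q', 'L28I', 'Q345E', 'T317I']

Answer: H18S,K477L,K853Q,L28I,Q345E,T317I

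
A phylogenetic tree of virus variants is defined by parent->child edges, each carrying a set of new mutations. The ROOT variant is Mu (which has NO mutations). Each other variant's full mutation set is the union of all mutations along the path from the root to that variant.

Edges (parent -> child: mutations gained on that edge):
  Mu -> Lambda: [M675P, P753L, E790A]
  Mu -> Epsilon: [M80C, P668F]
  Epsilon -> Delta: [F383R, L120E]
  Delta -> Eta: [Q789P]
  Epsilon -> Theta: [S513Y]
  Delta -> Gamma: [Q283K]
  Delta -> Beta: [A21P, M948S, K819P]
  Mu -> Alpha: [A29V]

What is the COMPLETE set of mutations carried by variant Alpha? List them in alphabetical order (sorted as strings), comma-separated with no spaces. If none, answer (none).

Answer: A29V

Derivation:
At Mu: gained [] -> total []
At Alpha: gained ['A29V'] -> total ['A29V']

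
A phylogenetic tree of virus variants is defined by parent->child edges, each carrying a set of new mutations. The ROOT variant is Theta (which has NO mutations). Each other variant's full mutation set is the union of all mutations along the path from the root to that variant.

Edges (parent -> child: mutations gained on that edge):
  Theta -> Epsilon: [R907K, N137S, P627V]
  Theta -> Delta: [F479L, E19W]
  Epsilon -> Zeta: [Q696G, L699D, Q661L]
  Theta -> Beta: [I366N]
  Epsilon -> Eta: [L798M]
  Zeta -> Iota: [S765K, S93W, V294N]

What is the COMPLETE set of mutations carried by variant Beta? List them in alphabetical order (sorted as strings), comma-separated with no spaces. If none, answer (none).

At Theta: gained [] -> total []
At Beta: gained ['I366N'] -> total ['I366N']

Answer: I366N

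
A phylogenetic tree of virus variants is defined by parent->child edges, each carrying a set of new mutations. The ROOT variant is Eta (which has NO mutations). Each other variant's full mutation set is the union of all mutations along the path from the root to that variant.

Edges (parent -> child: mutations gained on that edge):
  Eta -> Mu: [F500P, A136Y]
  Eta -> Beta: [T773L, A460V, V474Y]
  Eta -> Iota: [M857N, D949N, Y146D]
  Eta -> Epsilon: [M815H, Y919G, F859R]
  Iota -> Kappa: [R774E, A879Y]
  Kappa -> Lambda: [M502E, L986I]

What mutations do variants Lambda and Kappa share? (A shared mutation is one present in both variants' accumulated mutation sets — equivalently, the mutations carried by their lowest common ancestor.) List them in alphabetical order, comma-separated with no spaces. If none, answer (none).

Accumulating mutations along path to Lambda:
  At Eta: gained [] -> total []
  At Iota: gained ['M857N', 'D949N', 'Y146D'] -> total ['D949N', 'M857N', 'Y146D']
  At Kappa: gained ['R774E', 'A879Y'] -> total ['A879Y', 'D949N', 'M857N', 'R774E', 'Y146D']
  At Lambda: gained ['M502E', 'L986I'] -> total ['A879Y', 'D949N', 'L986I', 'M502E', 'M857N', 'R774E', 'Y146D']
Mutations(Lambda) = ['A879Y', 'D949N', 'L986I', 'M502E', 'M857N', 'R774E', 'Y146D']
Accumulating mutations along path to Kappa:
  At Eta: gained [] -> total []
  At Iota: gained ['M857N', 'D949N', 'Y146D'] -> total ['D949N', 'M857N', 'Y146D']
  At Kappa: gained ['R774E', 'A879Y'] -> total ['A879Y', 'D949N', 'M857N', 'R774E', 'Y146D']
Mutations(Kappa) = ['A879Y', 'D949N', 'M857N', 'R774E', 'Y146D']
Intersection: ['A879Y', 'D949N', 'L986I', 'M502E', 'M857N', 'R774E', 'Y146D'] ∩ ['A879Y', 'D949N', 'M857N', 'R774E', 'Y146D'] = ['A879Y', 'D949N', 'M857N', 'R774E', 'Y146D']

Answer: A879Y,D949N,M857N,R774E,Y146D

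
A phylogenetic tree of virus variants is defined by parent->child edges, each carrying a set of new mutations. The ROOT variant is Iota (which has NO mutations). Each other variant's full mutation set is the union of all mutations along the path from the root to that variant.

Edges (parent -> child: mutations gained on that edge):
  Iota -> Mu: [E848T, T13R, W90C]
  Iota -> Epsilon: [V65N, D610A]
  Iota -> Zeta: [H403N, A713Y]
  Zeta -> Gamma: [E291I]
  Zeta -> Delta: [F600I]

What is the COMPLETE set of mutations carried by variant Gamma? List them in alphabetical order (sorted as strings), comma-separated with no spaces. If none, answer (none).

At Iota: gained [] -> total []
At Zeta: gained ['H403N', 'A713Y'] -> total ['A713Y', 'H403N']
At Gamma: gained ['E291I'] -> total ['A713Y', 'E291I', 'H403N']

Answer: A713Y,E291I,H403N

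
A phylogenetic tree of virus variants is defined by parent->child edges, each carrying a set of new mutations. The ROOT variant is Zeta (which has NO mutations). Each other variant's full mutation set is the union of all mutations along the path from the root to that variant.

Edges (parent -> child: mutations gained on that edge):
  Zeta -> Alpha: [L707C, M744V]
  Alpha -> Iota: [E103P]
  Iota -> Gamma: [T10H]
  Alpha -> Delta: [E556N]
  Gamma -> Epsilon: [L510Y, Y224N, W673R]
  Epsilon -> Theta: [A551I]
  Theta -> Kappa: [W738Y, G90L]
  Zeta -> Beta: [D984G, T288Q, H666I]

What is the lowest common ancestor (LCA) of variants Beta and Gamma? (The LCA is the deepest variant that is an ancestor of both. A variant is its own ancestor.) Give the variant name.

Path from root to Beta: Zeta -> Beta
  ancestors of Beta: {Zeta, Beta}
Path from root to Gamma: Zeta -> Alpha -> Iota -> Gamma
  ancestors of Gamma: {Zeta, Alpha, Iota, Gamma}
Common ancestors: {Zeta}
Walk up from Gamma: Gamma (not in ancestors of Beta), Iota (not in ancestors of Beta), Alpha (not in ancestors of Beta), Zeta (in ancestors of Beta)
Deepest common ancestor (LCA) = Zeta

Answer: Zeta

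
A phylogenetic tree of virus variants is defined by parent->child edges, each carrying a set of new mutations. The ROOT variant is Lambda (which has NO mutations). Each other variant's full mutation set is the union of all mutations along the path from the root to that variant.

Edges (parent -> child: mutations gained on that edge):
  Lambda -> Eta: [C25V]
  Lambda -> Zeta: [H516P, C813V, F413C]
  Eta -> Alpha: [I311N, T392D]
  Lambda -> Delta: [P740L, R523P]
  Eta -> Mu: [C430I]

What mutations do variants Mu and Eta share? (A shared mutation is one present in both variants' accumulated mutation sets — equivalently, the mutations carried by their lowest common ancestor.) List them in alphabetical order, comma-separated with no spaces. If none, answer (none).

Answer: C25V

Derivation:
Accumulating mutations along path to Mu:
  At Lambda: gained [] -> total []
  At Eta: gained ['C25V'] -> total ['C25V']
  At Mu: gained ['C430I'] -> total ['C25V', 'C430I']
Mutations(Mu) = ['C25V', 'C430I']
Accumulating mutations along path to Eta:
  At Lambda: gained [] -> total []
  At Eta: gained ['C25V'] -> total ['C25V']
Mutations(Eta) = ['C25V']
Intersection: ['C25V', 'C430I'] ∩ ['C25V'] = ['C25V']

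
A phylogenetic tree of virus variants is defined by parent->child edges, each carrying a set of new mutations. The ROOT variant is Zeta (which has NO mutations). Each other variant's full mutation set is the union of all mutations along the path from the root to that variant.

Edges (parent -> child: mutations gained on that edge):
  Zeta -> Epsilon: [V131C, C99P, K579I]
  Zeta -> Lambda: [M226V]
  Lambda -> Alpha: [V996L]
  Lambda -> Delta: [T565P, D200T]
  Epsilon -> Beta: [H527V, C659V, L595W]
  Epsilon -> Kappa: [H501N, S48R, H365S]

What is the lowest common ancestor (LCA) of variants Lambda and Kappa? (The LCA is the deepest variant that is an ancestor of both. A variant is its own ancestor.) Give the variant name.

Path from root to Lambda: Zeta -> Lambda
  ancestors of Lambda: {Zeta, Lambda}
Path from root to Kappa: Zeta -> Epsilon -> Kappa
  ancestors of Kappa: {Zeta, Epsilon, Kappa}
Common ancestors: {Zeta}
Walk up from Kappa: Kappa (not in ancestors of Lambda), Epsilon (not in ancestors of Lambda), Zeta (in ancestors of Lambda)
Deepest common ancestor (LCA) = Zeta

Answer: Zeta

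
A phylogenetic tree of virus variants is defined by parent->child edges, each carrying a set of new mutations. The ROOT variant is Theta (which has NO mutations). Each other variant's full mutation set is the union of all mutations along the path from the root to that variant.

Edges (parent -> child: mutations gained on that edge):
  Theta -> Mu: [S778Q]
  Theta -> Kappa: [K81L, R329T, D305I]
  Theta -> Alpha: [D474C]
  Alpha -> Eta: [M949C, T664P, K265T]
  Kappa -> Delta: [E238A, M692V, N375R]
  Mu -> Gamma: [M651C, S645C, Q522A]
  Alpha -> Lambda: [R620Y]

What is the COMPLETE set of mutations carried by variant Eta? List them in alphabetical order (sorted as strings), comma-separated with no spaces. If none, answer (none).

Answer: D474C,K265T,M949C,T664P

Derivation:
At Theta: gained [] -> total []
At Alpha: gained ['D474C'] -> total ['D474C']
At Eta: gained ['M949C', 'T664P', 'K265T'] -> total ['D474C', 'K265T', 'M949C', 'T664P']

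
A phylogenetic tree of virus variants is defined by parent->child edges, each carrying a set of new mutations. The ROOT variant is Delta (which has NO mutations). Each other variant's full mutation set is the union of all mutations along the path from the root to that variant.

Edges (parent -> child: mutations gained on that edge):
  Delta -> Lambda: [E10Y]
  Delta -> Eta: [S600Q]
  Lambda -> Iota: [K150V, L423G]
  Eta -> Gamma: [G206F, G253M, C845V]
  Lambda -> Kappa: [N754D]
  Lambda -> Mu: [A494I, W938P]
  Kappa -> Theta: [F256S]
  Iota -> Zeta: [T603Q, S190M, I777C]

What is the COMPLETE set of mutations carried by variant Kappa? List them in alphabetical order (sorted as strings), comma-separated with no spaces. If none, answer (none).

At Delta: gained [] -> total []
At Lambda: gained ['E10Y'] -> total ['E10Y']
At Kappa: gained ['N754D'] -> total ['E10Y', 'N754D']

Answer: E10Y,N754D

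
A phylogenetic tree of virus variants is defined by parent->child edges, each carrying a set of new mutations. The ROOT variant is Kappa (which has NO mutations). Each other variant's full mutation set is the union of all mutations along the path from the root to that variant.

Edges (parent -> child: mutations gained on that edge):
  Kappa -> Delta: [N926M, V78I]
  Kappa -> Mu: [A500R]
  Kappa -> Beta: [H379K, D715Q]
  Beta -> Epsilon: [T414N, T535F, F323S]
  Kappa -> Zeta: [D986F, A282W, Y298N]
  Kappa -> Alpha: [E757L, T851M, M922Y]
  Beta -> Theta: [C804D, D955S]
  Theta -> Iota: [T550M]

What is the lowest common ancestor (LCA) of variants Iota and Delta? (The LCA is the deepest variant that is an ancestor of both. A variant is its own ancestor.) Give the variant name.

Path from root to Iota: Kappa -> Beta -> Theta -> Iota
  ancestors of Iota: {Kappa, Beta, Theta, Iota}
Path from root to Delta: Kappa -> Delta
  ancestors of Delta: {Kappa, Delta}
Common ancestors: {Kappa}
Walk up from Delta: Delta (not in ancestors of Iota), Kappa (in ancestors of Iota)
Deepest common ancestor (LCA) = Kappa

Answer: Kappa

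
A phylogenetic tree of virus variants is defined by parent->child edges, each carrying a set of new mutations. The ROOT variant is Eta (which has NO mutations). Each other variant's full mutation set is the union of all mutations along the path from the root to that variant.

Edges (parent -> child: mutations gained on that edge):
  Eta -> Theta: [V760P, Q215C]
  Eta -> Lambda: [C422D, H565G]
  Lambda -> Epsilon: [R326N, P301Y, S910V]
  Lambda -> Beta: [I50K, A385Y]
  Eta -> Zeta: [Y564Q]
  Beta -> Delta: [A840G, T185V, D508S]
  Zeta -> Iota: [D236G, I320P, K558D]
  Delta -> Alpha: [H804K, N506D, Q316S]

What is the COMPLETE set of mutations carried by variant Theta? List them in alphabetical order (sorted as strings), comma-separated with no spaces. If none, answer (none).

At Eta: gained [] -> total []
At Theta: gained ['V760P', 'Q215C'] -> total ['Q215C', 'V760P']

Answer: Q215C,V760P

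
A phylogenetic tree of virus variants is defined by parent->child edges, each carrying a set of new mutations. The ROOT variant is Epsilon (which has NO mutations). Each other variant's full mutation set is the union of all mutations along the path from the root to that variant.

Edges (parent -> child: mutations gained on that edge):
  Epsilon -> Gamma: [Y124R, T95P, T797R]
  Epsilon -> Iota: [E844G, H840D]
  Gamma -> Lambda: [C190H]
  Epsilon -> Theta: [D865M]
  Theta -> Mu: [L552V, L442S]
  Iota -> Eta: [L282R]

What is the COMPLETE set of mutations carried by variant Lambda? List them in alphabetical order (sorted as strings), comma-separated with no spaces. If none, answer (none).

Answer: C190H,T797R,T95P,Y124R

Derivation:
At Epsilon: gained [] -> total []
At Gamma: gained ['Y124R', 'T95P', 'T797R'] -> total ['T797R', 'T95P', 'Y124R']
At Lambda: gained ['C190H'] -> total ['C190H', 'T797R', 'T95P', 'Y124R']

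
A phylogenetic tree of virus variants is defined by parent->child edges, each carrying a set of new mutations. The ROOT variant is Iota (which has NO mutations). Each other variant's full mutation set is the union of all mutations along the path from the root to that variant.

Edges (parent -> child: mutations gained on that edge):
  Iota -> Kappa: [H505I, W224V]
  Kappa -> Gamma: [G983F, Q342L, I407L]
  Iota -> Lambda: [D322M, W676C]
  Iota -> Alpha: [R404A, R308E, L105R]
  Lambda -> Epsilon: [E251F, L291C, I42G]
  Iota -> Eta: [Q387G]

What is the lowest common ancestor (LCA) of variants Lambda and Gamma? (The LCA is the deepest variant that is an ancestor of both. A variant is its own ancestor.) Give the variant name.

Path from root to Lambda: Iota -> Lambda
  ancestors of Lambda: {Iota, Lambda}
Path from root to Gamma: Iota -> Kappa -> Gamma
  ancestors of Gamma: {Iota, Kappa, Gamma}
Common ancestors: {Iota}
Walk up from Gamma: Gamma (not in ancestors of Lambda), Kappa (not in ancestors of Lambda), Iota (in ancestors of Lambda)
Deepest common ancestor (LCA) = Iota

Answer: Iota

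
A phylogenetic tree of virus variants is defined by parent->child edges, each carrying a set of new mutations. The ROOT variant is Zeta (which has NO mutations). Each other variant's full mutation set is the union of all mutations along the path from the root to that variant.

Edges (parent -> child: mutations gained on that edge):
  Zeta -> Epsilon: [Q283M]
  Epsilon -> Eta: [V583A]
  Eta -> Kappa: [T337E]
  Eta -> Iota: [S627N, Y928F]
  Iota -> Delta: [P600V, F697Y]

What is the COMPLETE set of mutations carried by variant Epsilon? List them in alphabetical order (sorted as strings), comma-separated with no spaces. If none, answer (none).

Answer: Q283M

Derivation:
At Zeta: gained [] -> total []
At Epsilon: gained ['Q283M'] -> total ['Q283M']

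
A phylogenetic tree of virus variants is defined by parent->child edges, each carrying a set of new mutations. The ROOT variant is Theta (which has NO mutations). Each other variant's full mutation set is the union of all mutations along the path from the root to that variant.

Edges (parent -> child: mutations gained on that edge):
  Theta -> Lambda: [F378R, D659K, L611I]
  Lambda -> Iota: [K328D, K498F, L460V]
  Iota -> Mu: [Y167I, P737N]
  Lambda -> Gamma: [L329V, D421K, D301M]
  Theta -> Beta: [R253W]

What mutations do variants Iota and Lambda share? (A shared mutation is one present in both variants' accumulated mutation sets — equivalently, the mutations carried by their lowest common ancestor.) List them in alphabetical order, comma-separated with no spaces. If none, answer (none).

Answer: D659K,F378R,L611I

Derivation:
Accumulating mutations along path to Iota:
  At Theta: gained [] -> total []
  At Lambda: gained ['F378R', 'D659K', 'L611I'] -> total ['D659K', 'F378R', 'L611I']
  At Iota: gained ['K328D', 'K498F', 'L460V'] -> total ['D659K', 'F378R', 'K328D', 'K498F', 'L460V', 'L611I']
Mutations(Iota) = ['D659K', 'F378R', 'K328D', 'K498F', 'L460V', 'L611I']
Accumulating mutations along path to Lambda:
  At Theta: gained [] -> total []
  At Lambda: gained ['F378R', 'D659K', 'L611I'] -> total ['D659K', 'F378R', 'L611I']
Mutations(Lambda) = ['D659K', 'F378R', 'L611I']
Intersection: ['D659K', 'F378R', 'K328D', 'K498F', 'L460V', 'L611I'] ∩ ['D659K', 'F378R', 'L611I'] = ['D659K', 'F378R', 'L611I']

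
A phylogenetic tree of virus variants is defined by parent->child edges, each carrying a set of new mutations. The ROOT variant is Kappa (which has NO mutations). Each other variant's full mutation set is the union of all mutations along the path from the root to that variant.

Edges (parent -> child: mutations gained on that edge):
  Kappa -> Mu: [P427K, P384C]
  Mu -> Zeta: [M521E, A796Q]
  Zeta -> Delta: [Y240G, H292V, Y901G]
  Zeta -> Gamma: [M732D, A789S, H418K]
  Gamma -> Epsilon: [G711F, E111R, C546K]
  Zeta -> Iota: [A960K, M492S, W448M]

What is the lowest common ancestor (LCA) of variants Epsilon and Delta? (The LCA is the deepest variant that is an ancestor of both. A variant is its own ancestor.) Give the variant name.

Path from root to Epsilon: Kappa -> Mu -> Zeta -> Gamma -> Epsilon
  ancestors of Epsilon: {Kappa, Mu, Zeta, Gamma, Epsilon}
Path from root to Delta: Kappa -> Mu -> Zeta -> Delta
  ancestors of Delta: {Kappa, Mu, Zeta, Delta}
Common ancestors: {Kappa, Mu, Zeta}
Walk up from Delta: Delta (not in ancestors of Epsilon), Zeta (in ancestors of Epsilon), Mu (in ancestors of Epsilon), Kappa (in ancestors of Epsilon)
Deepest common ancestor (LCA) = Zeta

Answer: Zeta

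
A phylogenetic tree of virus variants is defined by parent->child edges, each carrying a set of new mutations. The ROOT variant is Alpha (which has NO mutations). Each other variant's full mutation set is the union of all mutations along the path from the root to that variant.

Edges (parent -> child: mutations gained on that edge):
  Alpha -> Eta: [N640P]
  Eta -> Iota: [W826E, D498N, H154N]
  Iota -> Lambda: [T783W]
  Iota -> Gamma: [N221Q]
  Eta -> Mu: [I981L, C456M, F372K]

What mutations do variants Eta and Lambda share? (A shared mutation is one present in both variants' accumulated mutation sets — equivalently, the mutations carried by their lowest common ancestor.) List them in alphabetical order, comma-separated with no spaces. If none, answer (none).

Accumulating mutations along path to Eta:
  At Alpha: gained [] -> total []
  At Eta: gained ['N640P'] -> total ['N640P']
Mutations(Eta) = ['N640P']
Accumulating mutations along path to Lambda:
  At Alpha: gained [] -> total []
  At Eta: gained ['N640P'] -> total ['N640P']
  At Iota: gained ['W826E', 'D498N', 'H154N'] -> total ['D498N', 'H154N', 'N640P', 'W826E']
  At Lambda: gained ['T783W'] -> total ['D498N', 'H154N', 'N640P', 'T783W', 'W826E']
Mutations(Lambda) = ['D498N', 'H154N', 'N640P', 'T783W', 'W826E']
Intersection: ['N640P'] ∩ ['D498N', 'H154N', 'N640P', 'T783W', 'W826E'] = ['N640P']

Answer: N640P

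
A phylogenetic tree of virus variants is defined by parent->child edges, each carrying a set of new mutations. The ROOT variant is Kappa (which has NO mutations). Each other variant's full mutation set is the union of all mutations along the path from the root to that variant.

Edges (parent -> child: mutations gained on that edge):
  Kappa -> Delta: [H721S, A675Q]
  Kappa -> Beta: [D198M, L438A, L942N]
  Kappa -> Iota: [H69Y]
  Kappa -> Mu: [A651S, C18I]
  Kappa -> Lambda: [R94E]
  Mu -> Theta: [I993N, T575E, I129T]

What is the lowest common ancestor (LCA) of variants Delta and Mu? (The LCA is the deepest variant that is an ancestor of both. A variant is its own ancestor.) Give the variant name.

Path from root to Delta: Kappa -> Delta
  ancestors of Delta: {Kappa, Delta}
Path from root to Mu: Kappa -> Mu
  ancestors of Mu: {Kappa, Mu}
Common ancestors: {Kappa}
Walk up from Mu: Mu (not in ancestors of Delta), Kappa (in ancestors of Delta)
Deepest common ancestor (LCA) = Kappa

Answer: Kappa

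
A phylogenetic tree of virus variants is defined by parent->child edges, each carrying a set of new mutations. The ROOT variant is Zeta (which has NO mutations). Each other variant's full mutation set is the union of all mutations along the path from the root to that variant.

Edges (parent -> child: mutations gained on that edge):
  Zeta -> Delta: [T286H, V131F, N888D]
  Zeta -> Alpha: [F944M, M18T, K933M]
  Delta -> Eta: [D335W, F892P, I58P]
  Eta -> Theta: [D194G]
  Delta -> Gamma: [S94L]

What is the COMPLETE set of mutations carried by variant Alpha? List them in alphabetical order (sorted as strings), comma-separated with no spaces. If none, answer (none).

Answer: F944M,K933M,M18T

Derivation:
At Zeta: gained [] -> total []
At Alpha: gained ['F944M', 'M18T', 'K933M'] -> total ['F944M', 'K933M', 'M18T']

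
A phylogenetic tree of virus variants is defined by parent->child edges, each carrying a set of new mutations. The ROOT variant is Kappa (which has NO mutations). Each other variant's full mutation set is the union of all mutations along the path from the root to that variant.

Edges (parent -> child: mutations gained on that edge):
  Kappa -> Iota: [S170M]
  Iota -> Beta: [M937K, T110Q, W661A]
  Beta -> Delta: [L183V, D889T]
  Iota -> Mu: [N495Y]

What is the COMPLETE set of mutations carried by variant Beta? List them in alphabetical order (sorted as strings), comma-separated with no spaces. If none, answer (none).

At Kappa: gained [] -> total []
At Iota: gained ['S170M'] -> total ['S170M']
At Beta: gained ['M937K', 'T110Q', 'W661A'] -> total ['M937K', 'S170M', 'T110Q', 'W661A']

Answer: M937K,S170M,T110Q,W661A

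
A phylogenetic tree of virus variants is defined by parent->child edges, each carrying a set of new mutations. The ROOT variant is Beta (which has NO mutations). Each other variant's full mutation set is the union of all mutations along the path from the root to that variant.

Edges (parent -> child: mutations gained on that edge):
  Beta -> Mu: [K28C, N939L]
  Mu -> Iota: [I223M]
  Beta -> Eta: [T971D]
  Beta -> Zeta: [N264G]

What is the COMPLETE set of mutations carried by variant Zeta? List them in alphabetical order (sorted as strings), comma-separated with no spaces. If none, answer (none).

At Beta: gained [] -> total []
At Zeta: gained ['N264G'] -> total ['N264G']

Answer: N264G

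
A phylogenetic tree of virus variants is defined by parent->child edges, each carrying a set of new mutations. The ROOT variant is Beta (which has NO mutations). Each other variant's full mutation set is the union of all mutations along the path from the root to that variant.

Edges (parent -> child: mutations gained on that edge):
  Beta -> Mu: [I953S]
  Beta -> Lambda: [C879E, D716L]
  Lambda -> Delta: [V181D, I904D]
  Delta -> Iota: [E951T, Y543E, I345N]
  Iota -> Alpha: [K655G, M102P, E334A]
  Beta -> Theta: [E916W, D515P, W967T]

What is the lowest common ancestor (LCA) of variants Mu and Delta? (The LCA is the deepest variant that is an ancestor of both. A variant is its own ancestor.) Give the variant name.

Answer: Beta

Derivation:
Path from root to Mu: Beta -> Mu
  ancestors of Mu: {Beta, Mu}
Path from root to Delta: Beta -> Lambda -> Delta
  ancestors of Delta: {Beta, Lambda, Delta}
Common ancestors: {Beta}
Walk up from Delta: Delta (not in ancestors of Mu), Lambda (not in ancestors of Mu), Beta (in ancestors of Mu)
Deepest common ancestor (LCA) = Beta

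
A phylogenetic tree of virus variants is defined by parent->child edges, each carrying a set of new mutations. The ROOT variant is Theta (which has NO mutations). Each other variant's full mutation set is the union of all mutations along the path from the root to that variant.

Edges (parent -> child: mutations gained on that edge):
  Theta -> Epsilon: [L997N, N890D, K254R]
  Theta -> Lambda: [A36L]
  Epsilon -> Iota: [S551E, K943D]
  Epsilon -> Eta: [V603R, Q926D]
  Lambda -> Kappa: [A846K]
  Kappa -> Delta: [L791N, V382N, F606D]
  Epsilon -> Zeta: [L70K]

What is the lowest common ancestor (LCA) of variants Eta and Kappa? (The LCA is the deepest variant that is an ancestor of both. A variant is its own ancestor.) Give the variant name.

Answer: Theta

Derivation:
Path from root to Eta: Theta -> Epsilon -> Eta
  ancestors of Eta: {Theta, Epsilon, Eta}
Path from root to Kappa: Theta -> Lambda -> Kappa
  ancestors of Kappa: {Theta, Lambda, Kappa}
Common ancestors: {Theta}
Walk up from Kappa: Kappa (not in ancestors of Eta), Lambda (not in ancestors of Eta), Theta (in ancestors of Eta)
Deepest common ancestor (LCA) = Theta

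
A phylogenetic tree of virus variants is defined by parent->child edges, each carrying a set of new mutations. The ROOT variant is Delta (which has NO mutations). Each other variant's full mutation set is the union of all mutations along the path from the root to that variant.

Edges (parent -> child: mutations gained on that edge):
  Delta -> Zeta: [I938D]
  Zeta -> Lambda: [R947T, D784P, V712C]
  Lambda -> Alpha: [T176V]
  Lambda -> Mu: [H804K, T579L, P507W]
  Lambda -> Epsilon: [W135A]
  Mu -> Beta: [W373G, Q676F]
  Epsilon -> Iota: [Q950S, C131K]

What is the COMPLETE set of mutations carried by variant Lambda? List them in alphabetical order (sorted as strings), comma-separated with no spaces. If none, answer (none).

Answer: D784P,I938D,R947T,V712C

Derivation:
At Delta: gained [] -> total []
At Zeta: gained ['I938D'] -> total ['I938D']
At Lambda: gained ['R947T', 'D784P', 'V712C'] -> total ['D784P', 'I938D', 'R947T', 'V712C']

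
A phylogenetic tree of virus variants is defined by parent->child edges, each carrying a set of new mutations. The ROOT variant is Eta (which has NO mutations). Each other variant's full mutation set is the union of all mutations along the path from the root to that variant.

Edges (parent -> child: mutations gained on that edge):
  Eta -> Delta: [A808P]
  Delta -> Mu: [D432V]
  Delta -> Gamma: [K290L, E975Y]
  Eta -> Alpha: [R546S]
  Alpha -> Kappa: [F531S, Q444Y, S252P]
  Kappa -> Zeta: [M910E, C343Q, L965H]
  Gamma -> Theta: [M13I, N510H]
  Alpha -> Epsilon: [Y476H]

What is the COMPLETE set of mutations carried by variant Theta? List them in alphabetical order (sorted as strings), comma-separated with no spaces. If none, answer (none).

Answer: A808P,E975Y,K290L,M13I,N510H

Derivation:
At Eta: gained [] -> total []
At Delta: gained ['A808P'] -> total ['A808P']
At Gamma: gained ['K290L', 'E975Y'] -> total ['A808P', 'E975Y', 'K290L']
At Theta: gained ['M13I', 'N510H'] -> total ['A808P', 'E975Y', 'K290L', 'M13I', 'N510H']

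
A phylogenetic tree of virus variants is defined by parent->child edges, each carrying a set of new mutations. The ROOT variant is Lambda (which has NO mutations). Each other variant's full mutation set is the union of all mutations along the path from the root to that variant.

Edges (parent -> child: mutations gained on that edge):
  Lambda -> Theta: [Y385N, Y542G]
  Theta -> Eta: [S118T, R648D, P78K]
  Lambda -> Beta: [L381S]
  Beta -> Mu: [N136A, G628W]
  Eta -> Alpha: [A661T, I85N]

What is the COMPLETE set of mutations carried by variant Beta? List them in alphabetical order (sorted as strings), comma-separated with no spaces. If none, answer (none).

Answer: L381S

Derivation:
At Lambda: gained [] -> total []
At Beta: gained ['L381S'] -> total ['L381S']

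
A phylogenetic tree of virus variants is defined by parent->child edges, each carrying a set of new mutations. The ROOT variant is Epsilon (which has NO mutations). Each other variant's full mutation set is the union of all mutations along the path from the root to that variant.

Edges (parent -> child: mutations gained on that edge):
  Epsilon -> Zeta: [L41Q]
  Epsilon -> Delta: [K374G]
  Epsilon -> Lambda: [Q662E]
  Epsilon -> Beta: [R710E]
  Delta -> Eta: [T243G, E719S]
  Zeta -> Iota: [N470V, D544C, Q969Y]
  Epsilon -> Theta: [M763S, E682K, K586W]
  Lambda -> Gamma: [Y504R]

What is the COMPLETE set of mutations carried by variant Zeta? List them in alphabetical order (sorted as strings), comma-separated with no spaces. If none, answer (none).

At Epsilon: gained [] -> total []
At Zeta: gained ['L41Q'] -> total ['L41Q']

Answer: L41Q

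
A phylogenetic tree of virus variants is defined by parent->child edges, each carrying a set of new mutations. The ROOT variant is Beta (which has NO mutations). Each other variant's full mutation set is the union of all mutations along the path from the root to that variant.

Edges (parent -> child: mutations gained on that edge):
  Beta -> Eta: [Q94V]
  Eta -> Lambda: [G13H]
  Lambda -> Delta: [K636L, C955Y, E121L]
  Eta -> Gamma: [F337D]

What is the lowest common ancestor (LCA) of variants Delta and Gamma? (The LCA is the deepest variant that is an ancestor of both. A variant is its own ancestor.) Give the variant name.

Path from root to Delta: Beta -> Eta -> Lambda -> Delta
  ancestors of Delta: {Beta, Eta, Lambda, Delta}
Path from root to Gamma: Beta -> Eta -> Gamma
  ancestors of Gamma: {Beta, Eta, Gamma}
Common ancestors: {Beta, Eta}
Walk up from Gamma: Gamma (not in ancestors of Delta), Eta (in ancestors of Delta), Beta (in ancestors of Delta)
Deepest common ancestor (LCA) = Eta

Answer: Eta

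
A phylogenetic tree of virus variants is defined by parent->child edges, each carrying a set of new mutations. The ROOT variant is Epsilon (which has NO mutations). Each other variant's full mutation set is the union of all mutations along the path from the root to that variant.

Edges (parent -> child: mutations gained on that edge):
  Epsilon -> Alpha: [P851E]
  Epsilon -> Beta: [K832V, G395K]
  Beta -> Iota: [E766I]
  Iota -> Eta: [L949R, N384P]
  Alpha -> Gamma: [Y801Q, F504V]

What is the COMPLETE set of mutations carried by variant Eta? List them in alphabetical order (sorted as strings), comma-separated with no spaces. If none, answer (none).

Answer: E766I,G395K,K832V,L949R,N384P

Derivation:
At Epsilon: gained [] -> total []
At Beta: gained ['K832V', 'G395K'] -> total ['G395K', 'K832V']
At Iota: gained ['E766I'] -> total ['E766I', 'G395K', 'K832V']
At Eta: gained ['L949R', 'N384P'] -> total ['E766I', 'G395K', 'K832V', 'L949R', 'N384P']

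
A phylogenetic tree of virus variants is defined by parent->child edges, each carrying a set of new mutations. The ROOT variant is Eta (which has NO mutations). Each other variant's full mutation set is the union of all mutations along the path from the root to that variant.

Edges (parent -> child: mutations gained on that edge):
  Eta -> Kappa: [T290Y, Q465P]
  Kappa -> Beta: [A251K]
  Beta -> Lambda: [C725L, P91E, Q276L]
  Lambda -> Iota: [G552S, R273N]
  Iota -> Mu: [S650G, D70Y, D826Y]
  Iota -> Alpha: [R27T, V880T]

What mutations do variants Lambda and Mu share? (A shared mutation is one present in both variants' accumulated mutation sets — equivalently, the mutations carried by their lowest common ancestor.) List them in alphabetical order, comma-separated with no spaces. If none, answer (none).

Accumulating mutations along path to Lambda:
  At Eta: gained [] -> total []
  At Kappa: gained ['T290Y', 'Q465P'] -> total ['Q465P', 'T290Y']
  At Beta: gained ['A251K'] -> total ['A251K', 'Q465P', 'T290Y']
  At Lambda: gained ['C725L', 'P91E', 'Q276L'] -> total ['A251K', 'C725L', 'P91E', 'Q276L', 'Q465P', 'T290Y']
Mutations(Lambda) = ['A251K', 'C725L', 'P91E', 'Q276L', 'Q465P', 'T290Y']
Accumulating mutations along path to Mu:
  At Eta: gained [] -> total []
  At Kappa: gained ['T290Y', 'Q465P'] -> total ['Q465P', 'T290Y']
  At Beta: gained ['A251K'] -> total ['A251K', 'Q465P', 'T290Y']
  At Lambda: gained ['C725L', 'P91E', 'Q276L'] -> total ['A251K', 'C725L', 'P91E', 'Q276L', 'Q465P', 'T290Y']
  At Iota: gained ['G552S', 'R273N'] -> total ['A251K', 'C725L', 'G552S', 'P91E', 'Q276L', 'Q465P', 'R273N', 'T290Y']
  At Mu: gained ['S650G', 'D70Y', 'D826Y'] -> total ['A251K', 'C725L', 'D70Y', 'D826Y', 'G552S', 'P91E', 'Q276L', 'Q465P', 'R273N', 'S650G', 'T290Y']
Mutations(Mu) = ['A251K', 'C725L', 'D70Y', 'D826Y', 'G552S', 'P91E', 'Q276L', 'Q465P', 'R273N', 'S650G', 'T290Y']
Intersection: ['A251K', 'C725L', 'P91E', 'Q276L', 'Q465P', 'T290Y'] ∩ ['A251K', 'C725L', 'D70Y', 'D826Y', 'G552S', 'P91E', 'Q276L', 'Q465P', 'R273N', 'S650G', 'T290Y'] = ['A251K', 'C725L', 'P91E', 'Q276L', 'Q465P', 'T290Y']

Answer: A251K,C725L,P91E,Q276L,Q465P,T290Y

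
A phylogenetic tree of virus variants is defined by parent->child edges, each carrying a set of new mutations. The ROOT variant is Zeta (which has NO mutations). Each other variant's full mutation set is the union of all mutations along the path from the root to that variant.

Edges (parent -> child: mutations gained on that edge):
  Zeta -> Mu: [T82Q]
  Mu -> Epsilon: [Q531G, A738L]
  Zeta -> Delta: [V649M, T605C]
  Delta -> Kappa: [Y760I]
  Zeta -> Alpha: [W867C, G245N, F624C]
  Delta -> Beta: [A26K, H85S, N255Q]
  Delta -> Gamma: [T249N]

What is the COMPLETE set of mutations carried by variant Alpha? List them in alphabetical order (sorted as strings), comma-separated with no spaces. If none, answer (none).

Answer: F624C,G245N,W867C

Derivation:
At Zeta: gained [] -> total []
At Alpha: gained ['W867C', 'G245N', 'F624C'] -> total ['F624C', 'G245N', 'W867C']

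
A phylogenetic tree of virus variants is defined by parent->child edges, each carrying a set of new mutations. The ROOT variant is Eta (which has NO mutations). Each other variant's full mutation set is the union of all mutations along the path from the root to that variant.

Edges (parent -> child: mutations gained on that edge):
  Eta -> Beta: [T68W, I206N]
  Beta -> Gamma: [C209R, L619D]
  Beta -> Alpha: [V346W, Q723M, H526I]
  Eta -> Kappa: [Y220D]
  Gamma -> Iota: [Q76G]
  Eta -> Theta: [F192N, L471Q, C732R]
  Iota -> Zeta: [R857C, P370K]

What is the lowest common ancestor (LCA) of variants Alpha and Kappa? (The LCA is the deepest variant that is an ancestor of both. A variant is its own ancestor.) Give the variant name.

Answer: Eta

Derivation:
Path from root to Alpha: Eta -> Beta -> Alpha
  ancestors of Alpha: {Eta, Beta, Alpha}
Path from root to Kappa: Eta -> Kappa
  ancestors of Kappa: {Eta, Kappa}
Common ancestors: {Eta}
Walk up from Kappa: Kappa (not in ancestors of Alpha), Eta (in ancestors of Alpha)
Deepest common ancestor (LCA) = Eta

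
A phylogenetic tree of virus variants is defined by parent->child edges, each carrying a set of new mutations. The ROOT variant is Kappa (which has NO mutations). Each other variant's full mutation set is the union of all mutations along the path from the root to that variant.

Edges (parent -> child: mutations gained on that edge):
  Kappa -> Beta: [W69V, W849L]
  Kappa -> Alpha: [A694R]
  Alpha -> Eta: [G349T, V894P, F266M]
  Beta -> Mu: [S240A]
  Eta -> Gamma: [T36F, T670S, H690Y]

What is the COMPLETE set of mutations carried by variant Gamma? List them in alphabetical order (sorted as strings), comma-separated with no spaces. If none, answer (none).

At Kappa: gained [] -> total []
At Alpha: gained ['A694R'] -> total ['A694R']
At Eta: gained ['G349T', 'V894P', 'F266M'] -> total ['A694R', 'F266M', 'G349T', 'V894P']
At Gamma: gained ['T36F', 'T670S', 'H690Y'] -> total ['A694R', 'F266M', 'G349T', 'H690Y', 'T36F', 'T670S', 'V894P']

Answer: A694R,F266M,G349T,H690Y,T36F,T670S,V894P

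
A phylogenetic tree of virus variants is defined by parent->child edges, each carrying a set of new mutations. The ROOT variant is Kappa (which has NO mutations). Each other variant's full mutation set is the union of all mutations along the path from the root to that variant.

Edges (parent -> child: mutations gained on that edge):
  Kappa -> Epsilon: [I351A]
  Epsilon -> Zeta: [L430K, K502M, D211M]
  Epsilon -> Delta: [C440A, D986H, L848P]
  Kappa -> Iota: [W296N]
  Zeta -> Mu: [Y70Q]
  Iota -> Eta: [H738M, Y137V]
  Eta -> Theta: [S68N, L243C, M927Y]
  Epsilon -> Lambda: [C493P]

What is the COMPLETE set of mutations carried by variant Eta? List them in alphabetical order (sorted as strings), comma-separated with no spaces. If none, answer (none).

Answer: H738M,W296N,Y137V

Derivation:
At Kappa: gained [] -> total []
At Iota: gained ['W296N'] -> total ['W296N']
At Eta: gained ['H738M', 'Y137V'] -> total ['H738M', 'W296N', 'Y137V']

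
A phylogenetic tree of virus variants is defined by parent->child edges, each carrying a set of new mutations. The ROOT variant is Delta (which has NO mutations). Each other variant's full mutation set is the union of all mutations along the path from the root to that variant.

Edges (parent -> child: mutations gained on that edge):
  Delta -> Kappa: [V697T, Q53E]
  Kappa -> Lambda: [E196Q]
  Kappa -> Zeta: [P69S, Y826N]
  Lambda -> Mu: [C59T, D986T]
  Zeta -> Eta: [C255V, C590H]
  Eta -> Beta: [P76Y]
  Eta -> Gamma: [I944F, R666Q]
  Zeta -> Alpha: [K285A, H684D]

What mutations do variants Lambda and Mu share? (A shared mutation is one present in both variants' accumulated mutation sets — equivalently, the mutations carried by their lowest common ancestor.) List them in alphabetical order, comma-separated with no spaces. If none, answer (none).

Accumulating mutations along path to Lambda:
  At Delta: gained [] -> total []
  At Kappa: gained ['V697T', 'Q53E'] -> total ['Q53E', 'V697T']
  At Lambda: gained ['E196Q'] -> total ['E196Q', 'Q53E', 'V697T']
Mutations(Lambda) = ['E196Q', 'Q53E', 'V697T']
Accumulating mutations along path to Mu:
  At Delta: gained [] -> total []
  At Kappa: gained ['V697T', 'Q53E'] -> total ['Q53E', 'V697T']
  At Lambda: gained ['E196Q'] -> total ['E196Q', 'Q53E', 'V697T']
  At Mu: gained ['C59T', 'D986T'] -> total ['C59T', 'D986T', 'E196Q', 'Q53E', 'V697T']
Mutations(Mu) = ['C59T', 'D986T', 'E196Q', 'Q53E', 'V697T']
Intersection: ['E196Q', 'Q53E', 'V697T'] ∩ ['C59T', 'D986T', 'E196Q', 'Q53E', 'V697T'] = ['E196Q', 'Q53E', 'V697T']

Answer: E196Q,Q53E,V697T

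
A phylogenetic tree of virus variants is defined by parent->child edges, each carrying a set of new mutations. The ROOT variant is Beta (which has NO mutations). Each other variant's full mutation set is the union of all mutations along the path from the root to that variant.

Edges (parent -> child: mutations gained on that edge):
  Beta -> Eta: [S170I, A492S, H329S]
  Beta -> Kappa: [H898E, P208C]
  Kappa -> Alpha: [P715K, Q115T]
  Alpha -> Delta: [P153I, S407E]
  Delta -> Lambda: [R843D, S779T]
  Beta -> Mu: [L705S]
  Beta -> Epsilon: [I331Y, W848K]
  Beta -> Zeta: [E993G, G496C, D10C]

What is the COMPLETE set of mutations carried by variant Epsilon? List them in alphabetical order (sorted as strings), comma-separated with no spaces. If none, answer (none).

Answer: I331Y,W848K

Derivation:
At Beta: gained [] -> total []
At Epsilon: gained ['I331Y', 'W848K'] -> total ['I331Y', 'W848K']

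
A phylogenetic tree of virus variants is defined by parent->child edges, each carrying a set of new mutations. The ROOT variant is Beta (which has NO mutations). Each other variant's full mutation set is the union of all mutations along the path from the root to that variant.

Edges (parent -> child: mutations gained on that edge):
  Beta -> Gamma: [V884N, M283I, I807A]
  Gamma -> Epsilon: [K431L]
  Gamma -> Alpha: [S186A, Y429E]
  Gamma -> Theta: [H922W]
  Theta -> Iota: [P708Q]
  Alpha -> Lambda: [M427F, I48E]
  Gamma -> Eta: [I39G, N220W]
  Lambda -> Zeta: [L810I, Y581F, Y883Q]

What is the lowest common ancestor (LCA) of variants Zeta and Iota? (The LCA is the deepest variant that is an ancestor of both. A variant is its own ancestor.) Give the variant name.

Answer: Gamma

Derivation:
Path from root to Zeta: Beta -> Gamma -> Alpha -> Lambda -> Zeta
  ancestors of Zeta: {Beta, Gamma, Alpha, Lambda, Zeta}
Path from root to Iota: Beta -> Gamma -> Theta -> Iota
  ancestors of Iota: {Beta, Gamma, Theta, Iota}
Common ancestors: {Beta, Gamma}
Walk up from Iota: Iota (not in ancestors of Zeta), Theta (not in ancestors of Zeta), Gamma (in ancestors of Zeta), Beta (in ancestors of Zeta)
Deepest common ancestor (LCA) = Gamma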